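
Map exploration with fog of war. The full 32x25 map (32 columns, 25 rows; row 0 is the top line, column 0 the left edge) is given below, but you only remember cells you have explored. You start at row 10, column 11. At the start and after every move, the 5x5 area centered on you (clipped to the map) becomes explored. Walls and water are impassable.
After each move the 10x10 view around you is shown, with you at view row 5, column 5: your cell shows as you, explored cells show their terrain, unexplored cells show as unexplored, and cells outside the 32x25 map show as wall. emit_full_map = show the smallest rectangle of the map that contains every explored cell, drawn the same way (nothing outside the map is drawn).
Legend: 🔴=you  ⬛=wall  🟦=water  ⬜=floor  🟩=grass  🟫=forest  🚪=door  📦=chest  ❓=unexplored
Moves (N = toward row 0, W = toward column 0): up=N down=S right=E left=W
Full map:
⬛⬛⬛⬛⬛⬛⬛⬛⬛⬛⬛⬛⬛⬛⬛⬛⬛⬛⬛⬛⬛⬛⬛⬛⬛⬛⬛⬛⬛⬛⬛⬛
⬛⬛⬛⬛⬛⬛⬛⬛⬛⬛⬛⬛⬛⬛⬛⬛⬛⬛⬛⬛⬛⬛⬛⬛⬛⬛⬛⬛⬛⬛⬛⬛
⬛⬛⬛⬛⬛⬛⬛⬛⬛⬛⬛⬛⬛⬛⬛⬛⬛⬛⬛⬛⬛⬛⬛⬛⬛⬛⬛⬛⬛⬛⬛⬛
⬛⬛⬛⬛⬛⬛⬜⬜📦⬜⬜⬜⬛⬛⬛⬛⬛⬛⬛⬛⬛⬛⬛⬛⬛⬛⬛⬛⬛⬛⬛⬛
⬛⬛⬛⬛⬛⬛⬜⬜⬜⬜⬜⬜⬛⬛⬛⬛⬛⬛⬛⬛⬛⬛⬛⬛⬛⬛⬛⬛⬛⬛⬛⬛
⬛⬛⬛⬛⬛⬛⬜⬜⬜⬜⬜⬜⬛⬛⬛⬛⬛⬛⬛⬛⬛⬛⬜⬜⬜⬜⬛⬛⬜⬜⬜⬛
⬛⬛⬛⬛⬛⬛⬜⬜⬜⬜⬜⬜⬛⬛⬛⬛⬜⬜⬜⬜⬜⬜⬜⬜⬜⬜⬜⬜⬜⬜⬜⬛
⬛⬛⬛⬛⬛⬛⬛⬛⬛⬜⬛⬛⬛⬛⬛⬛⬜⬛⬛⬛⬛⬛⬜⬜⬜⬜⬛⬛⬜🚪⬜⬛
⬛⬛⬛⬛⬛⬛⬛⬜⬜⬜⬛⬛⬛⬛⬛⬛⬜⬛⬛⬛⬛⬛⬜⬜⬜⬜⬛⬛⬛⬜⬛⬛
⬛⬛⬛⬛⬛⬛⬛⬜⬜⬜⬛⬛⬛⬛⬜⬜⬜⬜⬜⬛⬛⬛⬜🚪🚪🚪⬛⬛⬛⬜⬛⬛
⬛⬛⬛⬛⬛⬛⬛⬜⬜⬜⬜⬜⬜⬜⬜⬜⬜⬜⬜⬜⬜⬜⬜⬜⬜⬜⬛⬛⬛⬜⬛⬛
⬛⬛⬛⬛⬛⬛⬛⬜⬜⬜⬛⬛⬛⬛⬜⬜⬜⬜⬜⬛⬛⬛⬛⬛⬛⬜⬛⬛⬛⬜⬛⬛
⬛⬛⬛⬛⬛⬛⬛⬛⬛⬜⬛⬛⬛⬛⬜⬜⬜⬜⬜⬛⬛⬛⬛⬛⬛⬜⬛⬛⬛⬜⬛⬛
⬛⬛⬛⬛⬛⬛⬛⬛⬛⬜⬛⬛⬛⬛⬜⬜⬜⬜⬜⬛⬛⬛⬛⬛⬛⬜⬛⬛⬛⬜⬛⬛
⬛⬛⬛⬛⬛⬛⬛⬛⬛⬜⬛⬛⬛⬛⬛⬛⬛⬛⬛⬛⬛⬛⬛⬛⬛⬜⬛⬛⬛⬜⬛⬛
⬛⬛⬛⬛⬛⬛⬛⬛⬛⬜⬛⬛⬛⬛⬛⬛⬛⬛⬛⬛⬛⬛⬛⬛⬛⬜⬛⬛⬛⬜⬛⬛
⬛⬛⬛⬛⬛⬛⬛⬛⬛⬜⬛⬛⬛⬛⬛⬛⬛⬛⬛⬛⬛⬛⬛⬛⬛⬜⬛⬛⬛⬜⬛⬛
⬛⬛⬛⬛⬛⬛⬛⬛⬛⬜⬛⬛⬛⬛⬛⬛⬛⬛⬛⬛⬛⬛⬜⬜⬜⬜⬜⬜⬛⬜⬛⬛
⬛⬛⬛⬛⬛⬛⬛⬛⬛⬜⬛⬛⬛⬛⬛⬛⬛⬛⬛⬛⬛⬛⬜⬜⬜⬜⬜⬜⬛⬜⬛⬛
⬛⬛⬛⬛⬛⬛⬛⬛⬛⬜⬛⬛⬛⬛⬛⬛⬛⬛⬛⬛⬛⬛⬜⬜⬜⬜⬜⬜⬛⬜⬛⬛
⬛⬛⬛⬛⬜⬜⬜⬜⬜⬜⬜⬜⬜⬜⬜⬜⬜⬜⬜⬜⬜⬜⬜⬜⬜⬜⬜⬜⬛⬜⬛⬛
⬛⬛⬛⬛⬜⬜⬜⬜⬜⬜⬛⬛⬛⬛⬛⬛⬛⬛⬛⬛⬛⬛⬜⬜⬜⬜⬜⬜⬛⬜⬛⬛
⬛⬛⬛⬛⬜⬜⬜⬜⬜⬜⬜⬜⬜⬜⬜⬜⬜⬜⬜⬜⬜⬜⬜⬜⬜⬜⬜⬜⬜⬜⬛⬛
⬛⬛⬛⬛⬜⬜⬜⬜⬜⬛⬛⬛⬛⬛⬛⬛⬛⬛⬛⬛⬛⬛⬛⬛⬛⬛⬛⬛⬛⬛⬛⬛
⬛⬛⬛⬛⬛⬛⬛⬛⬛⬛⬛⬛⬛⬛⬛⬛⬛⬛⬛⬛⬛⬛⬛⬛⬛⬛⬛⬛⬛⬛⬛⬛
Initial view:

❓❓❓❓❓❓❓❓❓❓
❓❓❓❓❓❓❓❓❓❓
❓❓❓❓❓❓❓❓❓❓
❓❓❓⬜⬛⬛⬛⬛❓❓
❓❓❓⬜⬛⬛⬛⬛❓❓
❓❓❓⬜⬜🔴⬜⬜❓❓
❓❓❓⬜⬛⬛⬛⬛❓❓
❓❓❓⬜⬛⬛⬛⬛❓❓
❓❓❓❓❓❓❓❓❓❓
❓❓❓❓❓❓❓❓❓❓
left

❓❓❓❓❓❓❓❓❓❓
❓❓❓❓❓❓❓❓❓❓
❓❓❓❓❓❓❓❓❓❓
❓❓❓⬜⬜⬛⬛⬛⬛❓
❓❓❓⬜⬜⬛⬛⬛⬛❓
❓❓❓⬜⬜🔴⬜⬜⬜❓
❓❓❓⬜⬜⬛⬛⬛⬛❓
❓❓❓⬛⬜⬛⬛⬛⬛❓
❓❓❓❓❓❓❓❓❓❓
❓❓❓❓❓❓❓❓❓❓

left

❓❓❓❓❓❓❓❓❓❓
❓❓❓❓❓❓❓❓❓❓
❓❓❓❓❓❓❓❓❓❓
❓❓❓⬜⬜⬜⬛⬛⬛⬛
❓❓❓⬜⬜⬜⬛⬛⬛⬛
❓❓❓⬜⬜🔴⬜⬜⬜⬜
❓❓❓⬜⬜⬜⬛⬛⬛⬛
❓❓❓⬛⬛⬜⬛⬛⬛⬛
❓❓❓❓❓❓❓❓❓❓
❓❓❓❓❓❓❓❓❓❓

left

❓❓❓❓❓❓❓❓❓❓
❓❓❓❓❓❓❓❓❓❓
❓❓❓❓❓❓❓❓❓❓
❓❓❓⬛⬜⬜⬜⬛⬛⬛
❓❓❓⬛⬜⬜⬜⬛⬛⬛
❓❓❓⬛⬜🔴⬜⬜⬜⬜
❓❓❓⬛⬜⬜⬜⬛⬛⬛
❓❓❓⬛⬛⬛⬜⬛⬛⬛
❓❓❓❓❓❓❓❓❓❓
❓❓❓❓❓❓❓❓❓❓

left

❓❓❓❓❓❓❓❓❓❓
❓❓❓❓❓❓❓❓❓❓
❓❓❓❓❓❓❓❓❓❓
❓❓❓⬛⬛⬜⬜⬜⬛⬛
❓❓❓⬛⬛⬜⬜⬜⬛⬛
❓❓❓⬛⬛🔴⬜⬜⬜⬜
❓❓❓⬛⬛⬜⬜⬜⬛⬛
❓❓❓⬛⬛⬛⬛⬜⬛⬛
❓❓❓❓❓❓❓❓❓❓
❓❓❓❓❓❓❓❓❓❓

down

❓❓❓❓❓❓❓❓❓❓
❓❓❓❓❓❓❓❓❓❓
❓❓❓⬛⬛⬜⬜⬜⬛⬛
❓❓❓⬛⬛⬜⬜⬜⬛⬛
❓❓❓⬛⬛⬜⬜⬜⬜⬜
❓❓❓⬛⬛🔴⬜⬜⬛⬛
❓❓❓⬛⬛⬛⬛⬜⬛⬛
❓❓❓⬛⬛⬛⬛⬜❓❓
❓❓❓❓❓❓❓❓❓❓
❓❓❓❓❓❓❓❓❓❓

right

❓❓❓❓❓❓❓❓❓❓
❓❓❓❓❓❓❓❓❓❓
❓❓⬛⬛⬜⬜⬜⬛⬛⬛
❓❓⬛⬛⬜⬜⬜⬛⬛⬛
❓❓⬛⬛⬜⬜⬜⬜⬜⬜
❓❓⬛⬛⬜🔴⬜⬛⬛⬛
❓❓⬛⬛⬛⬛⬜⬛⬛⬛
❓❓⬛⬛⬛⬛⬜⬛❓❓
❓❓❓❓❓❓❓❓❓❓
❓❓❓❓❓❓❓❓❓❓

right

❓❓❓❓❓❓❓❓❓❓
❓❓❓❓❓❓❓❓❓❓
❓⬛⬛⬜⬜⬜⬛⬛⬛⬛
❓⬛⬛⬜⬜⬜⬛⬛⬛⬛
❓⬛⬛⬜⬜⬜⬜⬜⬜⬜
❓⬛⬛⬜⬜🔴⬛⬛⬛⬛
❓⬛⬛⬛⬛⬜⬛⬛⬛⬛
❓⬛⬛⬛⬛⬜⬛⬛❓❓
❓❓❓❓❓❓❓❓❓❓
❓❓❓❓❓❓❓❓❓❓

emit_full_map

⬛⬛⬜⬜⬜⬛⬛⬛⬛
⬛⬛⬜⬜⬜⬛⬛⬛⬛
⬛⬛⬜⬜⬜⬜⬜⬜⬜
⬛⬛⬜⬜🔴⬛⬛⬛⬛
⬛⬛⬛⬛⬜⬛⬛⬛⬛
⬛⬛⬛⬛⬜⬛⬛❓❓

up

❓❓❓❓❓❓❓❓❓❓
❓❓❓❓❓❓❓❓❓❓
❓❓❓❓❓❓❓❓❓❓
❓⬛⬛⬜⬜⬜⬛⬛⬛⬛
❓⬛⬛⬜⬜⬜⬛⬛⬛⬛
❓⬛⬛⬜⬜🔴⬜⬜⬜⬜
❓⬛⬛⬜⬜⬜⬛⬛⬛⬛
❓⬛⬛⬛⬛⬜⬛⬛⬛⬛
❓⬛⬛⬛⬛⬜⬛⬛❓❓
❓❓❓❓❓❓❓❓❓❓

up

❓❓❓❓❓❓❓❓❓❓
❓❓❓❓❓❓❓❓❓❓
❓❓❓❓❓❓❓❓❓❓
❓❓❓⬛⬛⬜⬛⬛❓❓
❓⬛⬛⬜⬜⬜⬛⬛⬛⬛
❓⬛⬛⬜⬜🔴⬛⬛⬛⬛
❓⬛⬛⬜⬜⬜⬜⬜⬜⬜
❓⬛⬛⬜⬜⬜⬛⬛⬛⬛
❓⬛⬛⬛⬛⬜⬛⬛⬛⬛
❓⬛⬛⬛⬛⬜⬛⬛❓❓

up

❓❓❓❓❓❓❓❓❓❓
❓❓❓❓❓❓❓❓❓❓
❓❓❓❓❓❓❓❓❓❓
❓❓❓⬜⬜⬜⬜⬜❓❓
❓❓❓⬛⬛⬜⬛⬛❓❓
❓⬛⬛⬜⬜🔴⬛⬛⬛⬛
❓⬛⬛⬜⬜⬜⬛⬛⬛⬛
❓⬛⬛⬜⬜⬜⬜⬜⬜⬜
❓⬛⬛⬜⬜⬜⬛⬛⬛⬛
❓⬛⬛⬛⬛⬜⬛⬛⬛⬛

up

❓❓❓❓❓❓❓❓❓❓
❓❓❓❓❓❓❓❓❓❓
❓❓❓❓❓❓❓❓❓❓
❓❓❓⬜⬜⬜⬜⬜❓❓
❓❓❓⬜⬜⬜⬜⬜❓❓
❓❓❓⬛⬛🔴⬛⬛❓❓
❓⬛⬛⬜⬜⬜⬛⬛⬛⬛
❓⬛⬛⬜⬜⬜⬛⬛⬛⬛
❓⬛⬛⬜⬜⬜⬜⬜⬜⬜
❓⬛⬛⬜⬜⬜⬛⬛⬛⬛

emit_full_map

❓❓⬜⬜⬜⬜⬜❓❓
❓❓⬜⬜⬜⬜⬜❓❓
❓❓⬛⬛🔴⬛⬛❓❓
⬛⬛⬜⬜⬜⬛⬛⬛⬛
⬛⬛⬜⬜⬜⬛⬛⬛⬛
⬛⬛⬜⬜⬜⬜⬜⬜⬜
⬛⬛⬜⬜⬜⬛⬛⬛⬛
⬛⬛⬛⬛⬜⬛⬛⬛⬛
⬛⬛⬛⬛⬜⬛⬛❓❓

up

❓❓❓❓❓❓❓❓❓❓
❓❓❓❓❓❓❓❓❓❓
❓❓❓❓❓❓❓❓❓❓
❓❓❓⬜⬜⬜⬜⬜❓❓
❓❓❓⬜⬜⬜⬜⬜❓❓
❓❓❓⬜⬜🔴⬜⬜❓❓
❓❓❓⬛⬛⬜⬛⬛❓❓
❓⬛⬛⬜⬜⬜⬛⬛⬛⬛
❓⬛⬛⬜⬜⬜⬛⬛⬛⬛
❓⬛⬛⬜⬜⬜⬜⬜⬜⬜

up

❓❓❓❓❓❓❓❓❓❓
❓❓❓❓❓❓❓❓❓❓
❓❓❓❓❓❓❓❓❓❓
❓❓❓⬜📦⬜⬜⬜❓❓
❓❓❓⬜⬜⬜⬜⬜❓❓
❓❓❓⬜⬜🔴⬜⬜❓❓
❓❓❓⬜⬜⬜⬜⬜❓❓
❓❓❓⬛⬛⬜⬛⬛❓❓
❓⬛⬛⬜⬜⬜⬛⬛⬛⬛
❓⬛⬛⬜⬜⬜⬛⬛⬛⬛

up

⬛⬛⬛⬛⬛⬛⬛⬛⬛⬛
❓❓❓❓❓❓❓❓❓❓
❓❓❓❓❓❓❓❓❓❓
❓❓❓⬛⬛⬛⬛⬛❓❓
❓❓❓⬜📦⬜⬜⬜❓❓
❓❓❓⬜⬜🔴⬜⬜❓❓
❓❓❓⬜⬜⬜⬜⬜❓❓
❓❓❓⬜⬜⬜⬜⬜❓❓
❓❓❓⬛⬛⬜⬛⬛❓❓
❓⬛⬛⬜⬜⬜⬛⬛⬛⬛

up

⬛⬛⬛⬛⬛⬛⬛⬛⬛⬛
⬛⬛⬛⬛⬛⬛⬛⬛⬛⬛
❓❓❓❓❓❓❓❓❓❓
❓❓❓⬛⬛⬛⬛⬛❓❓
❓❓❓⬛⬛⬛⬛⬛❓❓
❓❓❓⬜📦🔴⬜⬜❓❓
❓❓❓⬜⬜⬜⬜⬜❓❓
❓❓❓⬜⬜⬜⬜⬜❓❓
❓❓❓⬜⬜⬜⬜⬜❓❓
❓❓❓⬛⬛⬜⬛⬛❓❓

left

⬛⬛⬛⬛⬛⬛⬛⬛⬛⬛
⬛⬛⬛⬛⬛⬛⬛⬛⬛⬛
❓❓❓❓❓❓❓❓❓❓
❓❓❓⬛⬛⬛⬛⬛⬛❓
❓❓❓⬛⬛⬛⬛⬛⬛❓
❓❓❓⬜⬜🔴⬜⬜⬜❓
❓❓❓⬜⬜⬜⬜⬜⬜❓
❓❓❓⬜⬜⬜⬜⬜⬜❓
❓❓❓❓⬜⬜⬜⬜⬜❓
❓❓❓❓⬛⬛⬜⬛⬛❓

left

⬛⬛⬛⬛⬛⬛⬛⬛⬛⬛
⬛⬛⬛⬛⬛⬛⬛⬛⬛⬛
❓❓❓❓❓❓❓❓❓❓
❓❓❓⬛⬛⬛⬛⬛⬛⬛
❓❓❓⬛⬛⬛⬛⬛⬛⬛
❓❓❓⬛⬜🔴📦⬜⬜⬜
❓❓❓⬛⬜⬜⬜⬜⬜⬜
❓❓❓⬛⬜⬜⬜⬜⬜⬜
❓❓❓❓❓⬜⬜⬜⬜⬜
❓❓❓❓❓⬛⬛⬜⬛⬛

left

⬛⬛⬛⬛⬛⬛⬛⬛⬛⬛
⬛⬛⬛⬛⬛⬛⬛⬛⬛⬛
❓❓❓❓❓❓❓❓❓❓
❓❓❓⬛⬛⬛⬛⬛⬛⬛
❓❓❓⬛⬛⬛⬛⬛⬛⬛
❓❓❓⬛⬛🔴⬜📦⬜⬜
❓❓❓⬛⬛⬜⬜⬜⬜⬜
❓❓❓⬛⬛⬜⬜⬜⬜⬜
❓❓❓❓❓❓⬜⬜⬜⬜
❓❓❓❓❓❓⬛⬛⬜⬛

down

⬛⬛⬛⬛⬛⬛⬛⬛⬛⬛
❓❓❓❓❓❓❓❓❓❓
❓❓❓⬛⬛⬛⬛⬛⬛⬛
❓❓❓⬛⬛⬛⬛⬛⬛⬛
❓❓❓⬛⬛⬜⬜📦⬜⬜
❓❓❓⬛⬛🔴⬜⬜⬜⬜
❓❓❓⬛⬛⬜⬜⬜⬜⬜
❓❓❓⬛⬛⬜⬜⬜⬜⬜
❓❓❓❓❓❓⬛⬛⬜⬛
❓❓❓❓⬛⬛⬜⬜⬜⬛

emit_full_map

⬛⬛⬛⬛⬛⬛⬛⬛❓❓
⬛⬛⬛⬛⬛⬛⬛⬛❓❓
⬛⬛⬜⬜📦⬜⬜⬜❓❓
⬛⬛🔴⬜⬜⬜⬜⬜❓❓
⬛⬛⬜⬜⬜⬜⬜⬜❓❓
⬛⬛⬜⬜⬜⬜⬜⬜❓❓
❓❓❓⬛⬛⬜⬛⬛❓❓
❓⬛⬛⬜⬜⬜⬛⬛⬛⬛
❓⬛⬛⬜⬜⬜⬛⬛⬛⬛
❓⬛⬛⬜⬜⬜⬜⬜⬜⬜
❓⬛⬛⬜⬜⬜⬛⬛⬛⬛
❓⬛⬛⬛⬛⬜⬛⬛⬛⬛
❓⬛⬛⬛⬛⬜⬛⬛❓❓

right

⬛⬛⬛⬛⬛⬛⬛⬛⬛⬛
❓❓❓❓❓❓❓❓❓❓
❓❓⬛⬛⬛⬛⬛⬛⬛⬛
❓❓⬛⬛⬛⬛⬛⬛⬛⬛
❓❓⬛⬛⬜⬜📦⬜⬜⬜
❓❓⬛⬛⬜🔴⬜⬜⬜⬜
❓❓⬛⬛⬜⬜⬜⬜⬜⬜
❓❓⬛⬛⬜⬜⬜⬜⬜⬜
❓❓❓❓❓⬛⬛⬜⬛⬛
❓❓❓⬛⬛⬜⬜⬜⬛⬛

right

⬛⬛⬛⬛⬛⬛⬛⬛⬛⬛
❓❓❓❓❓❓❓❓❓❓
❓⬛⬛⬛⬛⬛⬛⬛⬛❓
❓⬛⬛⬛⬛⬛⬛⬛⬛❓
❓⬛⬛⬜⬜📦⬜⬜⬜❓
❓⬛⬛⬜⬜🔴⬜⬜⬜❓
❓⬛⬛⬜⬜⬜⬜⬜⬜❓
❓⬛⬛⬜⬜⬜⬜⬜⬜❓
❓❓❓❓⬛⬛⬜⬛⬛❓
❓❓⬛⬛⬜⬜⬜⬛⬛⬛

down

❓❓❓❓❓❓❓❓❓❓
❓⬛⬛⬛⬛⬛⬛⬛⬛❓
❓⬛⬛⬛⬛⬛⬛⬛⬛❓
❓⬛⬛⬜⬜📦⬜⬜⬜❓
❓⬛⬛⬜⬜⬜⬜⬜⬜❓
❓⬛⬛⬜⬜🔴⬜⬜⬜❓
❓⬛⬛⬜⬜⬜⬜⬜⬜❓
❓❓❓⬛⬛⬛⬜⬛⬛❓
❓❓⬛⬛⬜⬜⬜⬛⬛⬛
❓❓⬛⬛⬜⬜⬜⬛⬛⬛

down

❓⬛⬛⬛⬛⬛⬛⬛⬛❓
❓⬛⬛⬛⬛⬛⬛⬛⬛❓
❓⬛⬛⬜⬜📦⬜⬜⬜❓
❓⬛⬛⬜⬜⬜⬜⬜⬜❓
❓⬛⬛⬜⬜⬜⬜⬜⬜❓
❓⬛⬛⬜⬜🔴⬜⬜⬜❓
❓❓❓⬛⬛⬛⬜⬛⬛❓
❓❓⬛⬛⬜⬜⬜⬛⬛⬛
❓❓⬛⬛⬜⬜⬜⬛⬛⬛
❓❓⬛⬛⬜⬜⬜⬜⬜⬜

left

❓❓⬛⬛⬛⬛⬛⬛⬛⬛
❓❓⬛⬛⬛⬛⬛⬛⬛⬛
❓❓⬛⬛⬜⬜📦⬜⬜⬜
❓❓⬛⬛⬜⬜⬜⬜⬜⬜
❓❓⬛⬛⬜⬜⬜⬜⬜⬜
❓❓⬛⬛⬜🔴⬜⬜⬜⬜
❓❓❓⬛⬛⬛⬛⬜⬛⬛
❓❓❓⬛⬛⬜⬜⬜⬛⬛
❓❓❓⬛⬛⬜⬜⬜⬛⬛
❓❓❓⬛⬛⬜⬜⬜⬜⬜

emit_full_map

⬛⬛⬛⬛⬛⬛⬛⬛❓❓
⬛⬛⬛⬛⬛⬛⬛⬛❓❓
⬛⬛⬜⬜📦⬜⬜⬜❓❓
⬛⬛⬜⬜⬜⬜⬜⬜❓❓
⬛⬛⬜⬜⬜⬜⬜⬜❓❓
⬛⬛⬜🔴⬜⬜⬜⬜❓❓
❓⬛⬛⬛⬛⬜⬛⬛❓❓
❓⬛⬛⬜⬜⬜⬛⬛⬛⬛
❓⬛⬛⬜⬜⬜⬛⬛⬛⬛
❓⬛⬛⬜⬜⬜⬜⬜⬜⬜
❓⬛⬛⬜⬜⬜⬛⬛⬛⬛
❓⬛⬛⬛⬛⬜⬛⬛⬛⬛
❓⬛⬛⬛⬛⬜⬛⬛❓❓


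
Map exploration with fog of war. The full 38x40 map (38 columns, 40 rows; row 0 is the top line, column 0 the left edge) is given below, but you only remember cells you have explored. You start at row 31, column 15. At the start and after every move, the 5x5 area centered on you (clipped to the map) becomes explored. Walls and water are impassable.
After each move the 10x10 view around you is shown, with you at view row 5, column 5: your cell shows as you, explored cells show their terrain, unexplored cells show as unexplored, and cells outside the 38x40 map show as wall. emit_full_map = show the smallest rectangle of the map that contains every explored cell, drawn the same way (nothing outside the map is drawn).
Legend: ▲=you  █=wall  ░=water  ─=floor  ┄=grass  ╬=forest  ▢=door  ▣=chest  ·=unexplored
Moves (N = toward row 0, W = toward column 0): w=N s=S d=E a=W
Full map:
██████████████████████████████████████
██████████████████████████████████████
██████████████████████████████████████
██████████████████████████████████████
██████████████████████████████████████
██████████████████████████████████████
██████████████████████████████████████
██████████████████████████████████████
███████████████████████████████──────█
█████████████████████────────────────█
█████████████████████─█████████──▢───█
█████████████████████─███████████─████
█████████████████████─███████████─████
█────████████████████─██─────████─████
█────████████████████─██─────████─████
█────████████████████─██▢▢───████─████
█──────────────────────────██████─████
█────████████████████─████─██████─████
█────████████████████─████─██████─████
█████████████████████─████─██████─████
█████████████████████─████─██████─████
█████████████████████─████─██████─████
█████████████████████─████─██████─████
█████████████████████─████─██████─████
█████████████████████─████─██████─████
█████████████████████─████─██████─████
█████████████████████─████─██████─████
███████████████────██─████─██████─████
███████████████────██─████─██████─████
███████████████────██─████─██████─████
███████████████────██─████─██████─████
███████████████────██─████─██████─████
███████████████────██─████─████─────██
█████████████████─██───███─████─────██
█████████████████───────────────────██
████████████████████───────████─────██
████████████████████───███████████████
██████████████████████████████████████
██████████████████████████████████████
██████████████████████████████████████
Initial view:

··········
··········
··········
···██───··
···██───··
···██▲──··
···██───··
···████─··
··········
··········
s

··········
··········
···██───··
···██───··
···██───··
···██▲──··
···████─··
···████─··
··········
··········

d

··········
··········
··██───···
··██────··
··██────··
··██─▲──··
··████─█··
··████──··
··········
··········

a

··········
··········
···██───··
···██────·
···██────·
···██▲───·
···████─█·
···████──·
··········
··········

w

··········
··········
··········
···██───··
···██────·
···██▲───·
···██────·
···████─█·
···████──·
··········

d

··········
··········
··········
··██────··
··██────··
··██─▲──··
··██────··
··████─█··
··████──··
··········

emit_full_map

██────
██────
██─▲──
██────
████─█
████──

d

··········
··········
··········
·██────█··
·██────█··
·██──▲─█··
·██────█··
·████─██··
·████──···
··········

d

··········
··········
··········
██────██··
██────██··
██───▲██··
██────██··
████─██─··
████──····
··········

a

··········
··········
··········
·██────██·
·██────██·
·██──▲─██·
·██────██·
·████─██─·
·████──···
··········

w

··········
··········
··········
···────█··
·██────██·
·██──▲─██·
·██────██·
·██────██·
·████─██─·
·████──···

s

··········
··········
···────█··
·██────██·
·██────██·
·██──▲─██·
·██────██·
·████─██─·
·████──···
··········

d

··········
··········
··────█···
██────██··
██────██··
██───▲██··
██────██··
████─██─··
████──····
··········

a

··········
··········
···────█··
·██────██·
·██────██·
·██──▲─██·
·██────██·
·████─██─·
·████──···
··········

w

··········
··········
··········
···────█··
·██────██·
·██──▲─██·
·██────██·
·██────██·
·████─██─·
·████──···

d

··········
··········
··········
··────██··
██────██··
██───▲██··
██────██··
██────██··
████─██─··
████──····

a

··········
··········
··········
···────██·
·██────██·
·██──▲─██·
·██────██·
·██────██·
·████─██─·
·████──···

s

··········
··········
···────██·
·██────██·
·██────██·
·██──▲─██·
·██────██·
·████─██─·
·████──···
··········

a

··········
··········
····────██
··██────██
··██────██
··██─▲──██
··██────██
··████─██─
··████──··
··········

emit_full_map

··────██
██────██
██────██
██─▲──██
██────██
████─██─
████──··

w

··········
··········
··········
···█────██
··██────██
··██─▲──██
··██────██
··██────██
··████─██─
··████──··

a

··········
··········
··········
···██────█
···██────█
···██▲───█
···██────█
···██────█
···████─██
···████──·

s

··········
··········
···██────█
···██────█
···██────█
···██▲───█
···██────█
···████─██
···████──·
··········

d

··········
··········
··██────██
··██────██
··██────██
··██─▲──██
··██────██
··████─██─
··████──··
··········

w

··········
··········
··········
··██────██
··██────██
··██─▲──██
··██────██
··██────██
··████─██─
··████──··

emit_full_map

██────██
██────██
██─▲──██
██────██
██────██
████─██─
████──··

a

··········
··········
··········
···██────█
···██────█
···██▲───█
···██────█
···██────█
···████─██
···████──·

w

··········
··········
··········
···██───··
···██────█
···██▲───█
···██────█
···██────█
···██────█
···████─██

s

··········
··········
···██───··
···██────█
···██────█
···██▲───█
···██────█
···██────█
···████─██
···████──·

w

··········
··········
··········
···██───··
···██────█
···██▲───█
···██────█
···██────█
···██────█
···████─██

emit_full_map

██───···
██────██
██▲───██
██────██
██────██
██────██
████─██─
████──··

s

··········
··········
···██───··
···██────█
···██────█
···██▲───█
···██────█
···██────█
···████─██
···████──·


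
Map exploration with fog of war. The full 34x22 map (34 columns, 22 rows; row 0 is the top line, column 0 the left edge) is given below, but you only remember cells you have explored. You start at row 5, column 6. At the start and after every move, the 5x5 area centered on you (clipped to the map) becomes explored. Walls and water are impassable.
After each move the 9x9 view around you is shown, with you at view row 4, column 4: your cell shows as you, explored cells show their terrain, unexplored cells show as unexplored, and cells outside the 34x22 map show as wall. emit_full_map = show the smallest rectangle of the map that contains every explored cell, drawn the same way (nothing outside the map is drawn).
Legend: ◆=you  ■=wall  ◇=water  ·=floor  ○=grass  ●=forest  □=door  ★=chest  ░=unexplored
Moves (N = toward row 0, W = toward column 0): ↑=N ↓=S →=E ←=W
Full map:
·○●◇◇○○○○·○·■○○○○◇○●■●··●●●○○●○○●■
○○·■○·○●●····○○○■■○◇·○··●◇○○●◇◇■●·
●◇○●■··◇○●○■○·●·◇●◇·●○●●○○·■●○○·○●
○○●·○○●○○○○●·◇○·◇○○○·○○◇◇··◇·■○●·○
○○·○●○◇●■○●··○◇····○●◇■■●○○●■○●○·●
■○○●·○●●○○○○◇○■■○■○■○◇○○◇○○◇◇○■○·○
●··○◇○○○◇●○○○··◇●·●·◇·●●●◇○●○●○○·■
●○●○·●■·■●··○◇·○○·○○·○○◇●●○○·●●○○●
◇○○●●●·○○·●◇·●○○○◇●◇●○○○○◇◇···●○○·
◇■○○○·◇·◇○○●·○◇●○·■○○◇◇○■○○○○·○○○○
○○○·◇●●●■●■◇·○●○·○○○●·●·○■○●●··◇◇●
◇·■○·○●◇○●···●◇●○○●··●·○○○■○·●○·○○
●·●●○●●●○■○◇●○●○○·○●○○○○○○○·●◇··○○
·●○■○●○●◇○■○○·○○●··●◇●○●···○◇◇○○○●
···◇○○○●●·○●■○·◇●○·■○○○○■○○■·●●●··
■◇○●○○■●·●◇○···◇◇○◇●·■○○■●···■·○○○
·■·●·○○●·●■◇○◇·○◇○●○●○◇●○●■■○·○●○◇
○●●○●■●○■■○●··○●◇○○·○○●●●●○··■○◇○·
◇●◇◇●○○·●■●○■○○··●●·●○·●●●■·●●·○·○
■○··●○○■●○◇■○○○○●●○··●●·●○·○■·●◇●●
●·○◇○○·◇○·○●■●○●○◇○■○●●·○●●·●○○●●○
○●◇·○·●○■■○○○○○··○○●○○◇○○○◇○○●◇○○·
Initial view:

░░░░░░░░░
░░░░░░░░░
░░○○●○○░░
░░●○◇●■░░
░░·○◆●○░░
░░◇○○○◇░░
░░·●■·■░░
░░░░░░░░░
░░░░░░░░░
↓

░░░░░░░░░
░░○○●○○░░
░░●○◇●■░░
░░·○●●○░░
░░◇○◆○◇░░
░░·●■·■░░
░░●●·○○░░
░░░░░░░░░
░░░░░░░░░

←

░░░░░░░░░
░░░○○●○○░
░░○●○◇●■░
░░●·○●●○░
░░○◇◆○○◇░
░░○·●■·■░
░░●●●·○○░
░░░░░░░░░
░░░░░░░░░

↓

░░░○○●○○░
░░○●○◇●■░
░░●·○●●○░
░░○◇○○○◇░
░░○·◆■·■░
░░●●●·○○░
░░○○·◇·░░
░░░░░░░░░
░░░░░░░░░

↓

░░○●○◇●■░
░░●·○●●○░
░░○◇○○○◇░
░░○·●■·■░
░░●●◆·○○░
░░○○·◇·░░
░░·◇●●●░░
░░░░░░░░░
░░░░░░░░░

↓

░░●·○●●○░
░░○◇○○○◇░
░░○·●■·■░
░░●●●·○○░
░░○○◆◇·░░
░░·◇●●●░░
░░○·○●◇░░
░░░░░░░░░
░░░░░░░░░

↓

░░○◇○○○◇░
░░○·●■·■░
░░●●●·○○░
░░○○·◇·░░
░░·◇◆●●░░
░░○·○●◇░░
░░●○●●●░░
░░░░░░░░░
░░░░░░░░░

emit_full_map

░○○●○○
○●○◇●■
●·○●●○
○◇○○○◇
○·●■·■
●●●·○○
○○·◇·░
·◇◆●●░
○·○●◇░
●○●●●░

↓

░░○·●■·■░
░░●●●·○○░
░░○○·◇·░░
░░·◇●●●░░
░░○·◆●◇░░
░░●○●●●░░
░░■○●○●░░
░░░░░░░░░
░░░░░░░░░

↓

░░●●●·○○░
░░○○·◇·░░
░░·◇●●●░░
░░○·○●◇░░
░░●○◆●●░░
░░■○●○●░░
░░◇○○○●░░
░░░░░░░░░
░░░░░░░░░

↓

░░○○·◇·░░
░░·◇●●●░░
░░○·○●◇░░
░░●○●●●░░
░░■○◆○●░░
░░◇○○○●░░
░░●○○■●░░
░░░░░░░░░
░░░░░░░░░

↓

░░·◇●●●░░
░░○·○●◇░░
░░●○●●●░░
░░■○●○●░░
░░◇○◆○●░░
░░●○○■●░░
░░●·○○●░░
░░░░░░░░░
░░░░░░░░░

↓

░░○·○●◇░░
░░●○●●●░░
░░■○●○●░░
░░◇○○○●░░
░░●○◆■●░░
░░●·○○●░░
░░○●■●○░░
░░░░░░░░░
░░░░░░░░░

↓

░░●○●●●░░
░░■○●○●░░
░░◇○○○●░░
░░●○○■●░░
░░●·◆○●░░
░░○●■●○░░
░░◇●○○·░░
░░░░░░░░░
░░░░░░░░░

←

░░░●○●●●░
░░░■○●○●░
░░·◇○○○●░
░░○●○○■●░
░░·●◆○○●░
░░●○●■●○░
░░◇◇●○○·░
░░░░░░░░░
░░░░░░░░░

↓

░░░■○●○●░
░░·◇○○○●░
░░○●○○■●░
░░·●·○○●░
░░●○◆■●○░
░░◇◇●○○·░
░░··●○○░░
░░░░░░░░░
░░░░░░░░░

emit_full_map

░░○○●○○
░○●○◇●■
░●·○●●○
░○◇○○○◇
░○·●■·■
░●●●·○○
░○○·◇·░
░·◇●●●░
░○·○●◇░
░●○●●●░
░■○●○●░
·◇○○○●░
○●○○■●░
·●·○○●░
●○◆■●○░
◇◇●○○·░
··●○○░░

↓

░░·◇○○○●░
░░○●○○■●░
░░·●·○○●░
░░●○●■●○░
░░◇◇◆○○·░
░░··●○○░░
░░○◇○○·░░
░░░░░░░░░
■■■■■■■■■

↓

░░○●○○■●░
░░·●·○○●░
░░●○●■●○░
░░◇◇●○○·░
░░··◆○○░░
░░○◇○○·░░
░░◇·○·●░░
■■■■■■■■■
■■■■■■■■■

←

■░░○●○○■●
■░░·●·○○●
■░●●○●■●○
■░●◇◇●○○·
■░○·◆●○○░
■░·○◇○○·░
■░●◇·○·●░
■■■■■■■■■
■■■■■■■■■

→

░░○●○○■●░
░░·●·○○●░
░●●○●■●○░
░●◇◇●○○·░
░○··◆○○░░
░·○◇○○·░░
░●◇·○·●░░
■■■■■■■■■
■■■■■■■■■

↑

░░·◇○○○●░
░░○●○○■●░
░░·●·○○●░
░●●○●■●○░
░●◇◇◆○○·░
░○··●○○░░
░·○◇○○·░░
░●◇·○·●░░
■■■■■■■■■

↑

░░░■○●○●░
░░·◇○○○●░
░░○●○○■●░
░░·●·○○●░
░●●○◆■●○░
░●◇◇●○○·░
░○··●○○░░
░·○◇○○·░░
░●◇·○·●░░

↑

░░░●○●●●░
░░░■○●○●░
░░·◇○○○●░
░░○●○○■●░
░░·●◆○○●░
░●●○●■●○░
░●◇◇●○○·░
░○··●○○░░
░·○◇○○·░░

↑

░░░○·○●◇░
░░░●○●●●░
░░○■○●○●░
░░·◇○○○●░
░░○●◆○■●░
░░·●·○○●░
░●●○●■●○░
░●◇◇●○○·░
░○··●○○░░

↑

░░░·◇●●●░
░░░○·○●◇░
░░●●○●●●░
░░○■○●○●░
░░·◇◆○○●░
░░○●○○■●░
░░·●·○○●░
░●●○●■●○░
░●◇◇●○○·░

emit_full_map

░░░○○●○○
░░○●○◇●■
░░●·○●●○
░░○◇○○○◇
░░○·●■·■
░░●●●·○○
░░○○·◇·░
░░·◇●●●░
░░○·○●◇░
░●●○●●●░
░○■○●○●░
░·◇◆○○●░
░○●○○■●░
░·●·○○●░
●●○●■●○░
●◇◇●○○·░
○··●○○░░
·○◇○○·░░
●◇·○·●░░


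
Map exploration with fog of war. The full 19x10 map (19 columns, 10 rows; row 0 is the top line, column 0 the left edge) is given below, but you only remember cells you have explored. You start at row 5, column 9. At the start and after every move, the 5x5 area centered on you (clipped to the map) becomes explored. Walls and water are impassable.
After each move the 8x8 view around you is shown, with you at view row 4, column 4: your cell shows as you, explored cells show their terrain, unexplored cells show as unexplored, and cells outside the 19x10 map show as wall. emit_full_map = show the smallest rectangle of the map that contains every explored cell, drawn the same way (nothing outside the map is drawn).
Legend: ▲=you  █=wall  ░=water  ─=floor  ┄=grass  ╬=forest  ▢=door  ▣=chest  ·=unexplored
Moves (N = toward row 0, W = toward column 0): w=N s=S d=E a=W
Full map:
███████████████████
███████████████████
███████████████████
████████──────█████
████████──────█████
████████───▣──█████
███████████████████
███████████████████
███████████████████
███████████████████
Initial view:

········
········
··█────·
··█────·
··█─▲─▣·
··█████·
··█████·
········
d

········
········
·█─────·
·█─────·
·█──▲▣─·
·██████·
·██████·
········

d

········
········
█──────·
█──────·
█───▲──·
███████·
███████·
········

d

········
········
──────█·
──────█·
───▣▲─█·
███████·
███████·
········

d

········
········
─────██·
─────██·
──▣─▲██·
███████·
███████·
········

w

········
········
··█████·
─────██·
────▲██·
──▣──██·
███████·
███████·

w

████████
········
··█████·
··█████·
────▲██·
─────██·
──▣──██·
███████·

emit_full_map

····█████
····█████
█─────▲██
█──────██
█───▣──██
█████████
█████████

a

████████
········
··██████
··██████
────▲─██
──────██
───▣──██
████████

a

████████
········
··██████
··██████
█───▲──█
█──────█
█───▣──█
████████

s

········
··██████
··██████
█──────█
█───▲──█
█───▣──█
████████
████████

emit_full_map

··███████
··███████
█──────██
█───▲──██
█───▣──██
█████████
█████████


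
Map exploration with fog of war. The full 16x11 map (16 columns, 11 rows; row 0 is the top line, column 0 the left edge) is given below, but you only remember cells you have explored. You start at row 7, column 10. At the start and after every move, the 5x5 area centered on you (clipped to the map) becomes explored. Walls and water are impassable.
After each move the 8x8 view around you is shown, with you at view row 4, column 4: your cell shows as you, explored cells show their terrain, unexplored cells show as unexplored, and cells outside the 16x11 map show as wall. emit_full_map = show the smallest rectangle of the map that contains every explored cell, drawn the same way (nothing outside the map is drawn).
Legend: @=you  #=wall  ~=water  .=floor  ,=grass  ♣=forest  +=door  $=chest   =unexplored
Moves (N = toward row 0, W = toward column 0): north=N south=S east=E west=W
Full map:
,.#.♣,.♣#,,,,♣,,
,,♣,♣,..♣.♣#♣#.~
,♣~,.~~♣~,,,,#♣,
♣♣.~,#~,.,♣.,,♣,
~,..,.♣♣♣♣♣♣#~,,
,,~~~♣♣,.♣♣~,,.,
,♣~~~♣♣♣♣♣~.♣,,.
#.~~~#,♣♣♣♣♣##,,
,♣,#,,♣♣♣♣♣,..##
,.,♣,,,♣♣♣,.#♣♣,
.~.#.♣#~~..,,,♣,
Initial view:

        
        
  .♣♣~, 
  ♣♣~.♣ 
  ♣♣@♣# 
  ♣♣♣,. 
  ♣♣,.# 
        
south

        
  .♣♣~, 
  ♣♣~.♣ 
  ♣♣♣♣# 
  ♣♣@,. 
  ♣♣,.# 
  ~..,, 
########

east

        
 .♣♣~,  
 ♣♣~.♣, 
 ♣♣♣♣## 
 ♣♣♣@.. 
 ♣♣,.#♣ 
 ~..,,, 
########

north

        
        
 .♣♣~,, 
 ♣♣~.♣, 
 ♣♣♣@## 
 ♣♣♣,.. 
 ♣♣,.#♣ 
 ~..,,, 

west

        
        
  .♣♣~,,
  ♣♣~.♣,
  ♣♣@♣##
  ♣♣♣,..
  ♣♣,.#♣
  ~..,,,

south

        
  .♣♣~,,
  ♣♣~.♣,
  ♣♣♣♣##
  ♣♣@,..
  ♣♣,.#♣
  ~..,,,
########

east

        
 .♣♣~,, 
 ♣♣~.♣, 
 ♣♣♣♣## 
 ♣♣♣@.. 
 ♣♣,.#♣ 
 ~..,,, 
########

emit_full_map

.♣♣~,,
♣♣~.♣,
♣♣♣♣##
♣♣♣@..
♣♣,.#♣
~..,,,

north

        
        
 .♣♣~,, 
 ♣♣~.♣, 
 ♣♣♣@## 
 ♣♣♣,.. 
 ♣♣,.#♣ 
 ~..,,, 

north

        
        
  ♣♣♣#~ 
 .♣♣~,, 
 ♣♣~@♣, 
 ♣♣♣♣## 
 ♣♣♣,.. 
 ♣♣,.#♣ 

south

        
  ♣♣♣#~ 
 .♣♣~,, 
 ♣♣~.♣, 
 ♣♣♣@## 
 ♣♣♣,.. 
 ♣♣,.#♣ 
 ~..,,, 

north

        
        
  ♣♣♣#~ 
 .♣♣~,, 
 ♣♣~@♣, 
 ♣♣♣♣## 
 ♣♣♣,.. 
 ♣♣,.#♣ 

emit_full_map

 ♣♣♣#~
.♣♣~,,
♣♣~@♣,
♣♣♣♣##
♣♣♣,..
♣♣,.#♣
~..,,,

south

        
  ♣♣♣#~ 
 .♣♣~,, 
 ♣♣~.♣, 
 ♣♣♣@## 
 ♣♣♣,.. 
 ♣♣,.#♣ 
 ~..,,, 
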